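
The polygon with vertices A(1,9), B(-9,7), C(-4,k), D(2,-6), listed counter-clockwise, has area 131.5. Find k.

The doubled signed area Σ (x_i y_{i+1} − x_{i+1} y_i) is linear in k.
With k=0 it equals 164; the coefficient of k is -11 (from the two edges through C).
So -11·k + 164 = 2·131.5 = 263 ⇒ k = -9.

-9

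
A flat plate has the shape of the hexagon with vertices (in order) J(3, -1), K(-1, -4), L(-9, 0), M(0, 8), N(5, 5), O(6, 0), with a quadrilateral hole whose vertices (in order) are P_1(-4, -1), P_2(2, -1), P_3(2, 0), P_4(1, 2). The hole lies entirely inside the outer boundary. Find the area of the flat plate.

89

Outer boundary:
Apply the surveyor's formula: 2A = Σ (x_i·y_{i+1} − x_{i+1}·y_i), indices taken mod 6.
Σ = (-13) + (-36) + (-72) + (-40) + (-30) + (-6) = -197
Area = |Σ|/2 = 98.5.
Hole:
Apply the shoelace formula: 2A = Σ (x_i·y_{i+1} − x_{i+1}·y_i), indices taken mod 4.
Σ = (6) + (2) + (4) + (7) = 19
Area = |Σ|/2 = 9.5.
Net area = 98.5 − 9.5 = 89.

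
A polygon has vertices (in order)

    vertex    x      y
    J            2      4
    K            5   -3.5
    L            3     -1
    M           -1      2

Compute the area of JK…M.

Apply the surveyor's formula: 2A = Σ (x_i·y_{i+1} − x_{i+1}·y_i), indices taken mod 4.
Cross-terms: -27, 5.5, 5, -8  ⇒  Σ = -24.5
Area = |Σ|/2 = 12.25.

12.25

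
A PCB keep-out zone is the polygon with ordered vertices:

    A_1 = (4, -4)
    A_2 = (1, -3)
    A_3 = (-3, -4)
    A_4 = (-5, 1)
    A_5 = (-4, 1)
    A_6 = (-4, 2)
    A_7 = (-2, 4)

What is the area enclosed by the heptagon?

Apply the shoelace (surveyor's) formula: 2A = Σ (x_i·y_{i+1} − x_{i+1}·y_i), indices taken mod 7.
A_1→A_2: (4)(-3) − (1)(-4) = -8
A_2→A_3: (1)(-4) − (-3)(-3) = -13
A_3→A_4: (-3)(1) − (-5)(-4) = -23
A_4→A_5: (-5)(1) − (-4)(1) = -1
A_5→A_6: (-4)(2) − (-4)(1) = -4
A_6→A_7: (-4)(4) − (-2)(2) = -12
A_7→A_1: (-2)(-4) − (4)(4) = -8
Σ = -69
Area = |Σ|/2 = 34.5.

34.5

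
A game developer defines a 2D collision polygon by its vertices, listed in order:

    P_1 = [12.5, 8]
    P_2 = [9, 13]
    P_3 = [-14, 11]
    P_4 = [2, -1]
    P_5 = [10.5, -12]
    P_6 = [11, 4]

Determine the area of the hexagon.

281

Σ = (90.5) + (281) + (-8) + (-13.5) + (174) + (38) = 562
Area = |Σ|/2 = 281.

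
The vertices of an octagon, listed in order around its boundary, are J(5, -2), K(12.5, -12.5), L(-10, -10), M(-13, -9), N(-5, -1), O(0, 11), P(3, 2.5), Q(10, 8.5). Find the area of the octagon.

Apply Gauss's area formula: 2A = Σ (x_i·y_{i+1} − x_{i+1}·y_i), indices taken mod 8.
Σ = (-37.5) + (-250) + (-40) + (-32) + (-55) + (-33) + (0.5) + (-62.5) = -509.5
Area = |Σ|/2 = 254.75.

254.75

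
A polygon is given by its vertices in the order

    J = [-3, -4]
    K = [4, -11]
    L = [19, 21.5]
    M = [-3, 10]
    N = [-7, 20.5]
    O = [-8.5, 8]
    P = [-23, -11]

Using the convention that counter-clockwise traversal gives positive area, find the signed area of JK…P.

530.875

Apply the shoelace (surveyor's) formula: 2A = Σ (x_i·y_{i+1} − x_{i+1}·y_i), indices taken mod 7.
Cross-terms: 49, 295, 254.5, 8.5, 118.25, 277.5, 59  ⇒  Σ = 1061.75
Signed area = Σ/2 = 530.875 (positive ⇒ counter-clockwise traversal).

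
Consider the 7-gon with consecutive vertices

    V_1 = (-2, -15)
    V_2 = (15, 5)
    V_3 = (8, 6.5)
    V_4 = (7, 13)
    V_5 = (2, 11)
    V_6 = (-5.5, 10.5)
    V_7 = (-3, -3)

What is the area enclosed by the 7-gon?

Apply the shoelace (surveyor's) formula: 2A = Σ (x_i·y_{i+1} − x_{i+1}·y_i), indices taken mod 7.
Σ = (215) + (57.5) + (58.5) + (51) + (81.5) + (48) + (39) = 550.5
Area = |Σ|/2 = 275.25.

275.25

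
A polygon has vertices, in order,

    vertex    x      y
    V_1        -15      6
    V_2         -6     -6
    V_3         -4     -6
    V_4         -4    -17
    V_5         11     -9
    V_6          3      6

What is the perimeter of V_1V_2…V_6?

80

|V_1V_2| = √((9)² + (-12)²) = √225 = 15
|V_2V_3| = √((2)² + (0)²) = √4 = 2
|V_3V_4| = √((0)² + (-11)²) = √121 = 11
|V_4V_5| = √((15)² + (8)²) = √289 = 17
|V_5V_6| = √((-8)² + (15)²) = √289 = 17
|V_6V_1| = √((-18)² + (0)²) = √324 = 18
Perimeter = 15 + 2 + 11 + 17 + 17 + 18 = 80.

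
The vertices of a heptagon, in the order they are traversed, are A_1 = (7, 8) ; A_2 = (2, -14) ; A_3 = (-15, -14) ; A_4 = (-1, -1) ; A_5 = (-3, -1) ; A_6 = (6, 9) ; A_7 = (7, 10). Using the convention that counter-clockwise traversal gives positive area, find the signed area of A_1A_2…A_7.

-195.5

Cross-terms: -114, -238, 1, -2, -21, -3, -14  ⇒  Σ = -391
Signed area = Σ/2 = -195.5 (negative ⇒ clockwise traversal).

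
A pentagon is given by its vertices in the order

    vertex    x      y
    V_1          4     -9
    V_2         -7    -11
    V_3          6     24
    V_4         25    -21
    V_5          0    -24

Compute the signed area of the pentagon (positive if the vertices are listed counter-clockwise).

-719.5

Apply the shoelace formula: 2A = Σ (x_i·y_{i+1} − x_{i+1}·y_i), indices taken mod 5.
Σ = (-107) + (-102) + (-726) + (-600) + (96) = -1439
Signed area = Σ/2 = -719.5 (negative ⇒ clockwise traversal).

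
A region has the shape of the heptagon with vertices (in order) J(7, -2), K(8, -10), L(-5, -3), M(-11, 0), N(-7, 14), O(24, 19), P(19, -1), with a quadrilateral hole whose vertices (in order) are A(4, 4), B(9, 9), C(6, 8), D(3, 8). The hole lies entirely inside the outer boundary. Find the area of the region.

Outer boundary:
J→K: (7)(-10) − (8)(-2) = -54
K→L: (8)(-3) − (-5)(-10) = -74
L→M: (-5)(0) − (-11)(-3) = -33
M→N: (-11)(14) − (-7)(0) = -154
N→O: (-7)(19) − (24)(14) = -469
O→P: (24)(-1) − (19)(19) = -385
P→J: (19)(-2) − (7)(-1) = -31
Σ = -1200
Area = |Σ|/2 = 600.
Hole:
Cross-terms: 0, 18, 24, -20  ⇒  Σ = 22
Area = |Σ|/2 = 11.
Net area = 600 − 11 = 589.

589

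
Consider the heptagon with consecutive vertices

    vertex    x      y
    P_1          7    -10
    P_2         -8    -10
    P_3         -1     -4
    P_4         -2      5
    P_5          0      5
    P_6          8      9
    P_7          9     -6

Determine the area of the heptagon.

184

Apply the shoelace (surveyor's) formula: 2A = Σ (x_i·y_{i+1} − x_{i+1}·y_i), indices taken mod 7.
Cross-terms: -150, 22, -13, -10, -40, -129, -48  ⇒  Σ = -368
Area = |Σ|/2 = 184.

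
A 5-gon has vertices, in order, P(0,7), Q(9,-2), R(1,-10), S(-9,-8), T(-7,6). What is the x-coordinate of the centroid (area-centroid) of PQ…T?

-20/17

Apply the shoelace formula. First the cross-terms c_i = x_i·y_{i+1} − x_{i+1}·y_i:
  -63, -88, -98, -110, -49  ⇒  2A = -408, A = -204.
Then Σ (x_i + x_{i+1})·c_i = 1440, so x̄ = 1440 / (6·(-204)) = -20/17.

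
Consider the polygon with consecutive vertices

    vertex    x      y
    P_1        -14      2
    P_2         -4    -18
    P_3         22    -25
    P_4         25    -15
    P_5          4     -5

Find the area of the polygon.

462

Σ = (260) + (496) + (295) + (-65) + (-62) = 924
Area = |Σ|/2 = 462.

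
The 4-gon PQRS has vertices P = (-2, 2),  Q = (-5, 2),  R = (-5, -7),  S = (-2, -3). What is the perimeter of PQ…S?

22

|PQ| = √((-3)² + (0)²) = √9 = 3
|QR| = √((0)² + (-9)²) = √81 = 9
|RS| = √((3)² + (4)²) = √25 = 5
|SP| = √((0)² + (5)²) = √25 = 5
Perimeter = 3 + 9 + 5 + 5 = 22.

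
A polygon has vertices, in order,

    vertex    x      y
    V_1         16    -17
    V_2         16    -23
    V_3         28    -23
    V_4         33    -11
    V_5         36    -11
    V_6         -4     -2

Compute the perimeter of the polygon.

|V_1V_2| = √((0)² + (-6)²) = √36 = 6
|V_2V_3| = √((12)² + (0)²) = √144 = 12
|V_3V_4| = √((5)² + (12)²) = √169 = 13
|V_4V_5| = √((3)² + (0)²) = √9 = 3
|V_5V_6| = √((-40)² + (9)²) = √1681 = 41
|V_6V_1| = √((20)² + (-15)²) = √625 = 25
Perimeter = 6 + 12 + 13 + 3 + 41 + 25 = 100.

100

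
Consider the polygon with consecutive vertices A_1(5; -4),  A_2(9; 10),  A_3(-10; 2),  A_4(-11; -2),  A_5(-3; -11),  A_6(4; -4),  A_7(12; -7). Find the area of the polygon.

212

Σ = (86) + (118) + (42) + (115) + (56) + (20) + (-13) = 424
Area = |Σ|/2 = 212.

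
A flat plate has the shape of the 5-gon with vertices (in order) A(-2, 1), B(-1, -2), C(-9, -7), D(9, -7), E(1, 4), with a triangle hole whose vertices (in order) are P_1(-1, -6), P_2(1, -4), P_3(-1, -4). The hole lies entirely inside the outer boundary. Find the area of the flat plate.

84

Outer boundary:
Apply the shoelace (surveyor's) formula: 2A = Σ (x_i·y_{i+1} − x_{i+1}·y_i), indices taken mod 5.
Σ = (5) + (-11) + (126) + (43) + (9) = 172
Area = |Σ|/2 = 86.
Hole:
P_1→P_2: (-1)(-4) − (1)(-6) = 10
P_2→P_3: (1)(-4) − (-1)(-4) = -8
P_3→P_1: (-1)(-6) − (-1)(-4) = 2
Σ = 4
Area = |Σ|/2 = 2.
Net area = 86 − 2 = 84.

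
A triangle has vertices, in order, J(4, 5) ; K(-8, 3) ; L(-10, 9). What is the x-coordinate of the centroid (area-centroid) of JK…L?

Apply the shoelace formula. First the cross-terms c_i = x_i·y_{i+1} − x_{i+1}·y_i:
  52, -42, -86  ⇒  2A = -76, A = -38.
Then Σ (x_i + x_{i+1})·c_i = 1064, so x̄ = 1064 / (6·(-38)) = -14/3.

-14/3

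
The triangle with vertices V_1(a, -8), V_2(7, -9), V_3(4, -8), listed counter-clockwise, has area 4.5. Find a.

Write out the shoelace sum; only the two edges meeting at V_1 involve a:
2·Area = [(4·(-8) − a·(-8)) + (a·(-9) − 7·(-8))] + -20
       = -1·a + 4 = 9
⇒ a = -5.

-5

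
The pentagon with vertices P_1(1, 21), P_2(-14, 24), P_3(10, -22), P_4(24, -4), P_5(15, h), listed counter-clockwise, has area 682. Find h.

The doubled signed area Σ (x_i y_{i+1} − x_{i+1} y_i) is linear in h.
With h=0 it equals 1249; the coefficient of h is 23 (from the two edges through P_5).
So 23·h + 1249 = 2·682 = 1364 ⇒ h = 5.

5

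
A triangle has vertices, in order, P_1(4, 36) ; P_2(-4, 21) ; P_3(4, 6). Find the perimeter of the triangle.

|P_1P_2| = √((-8)² + (-15)²) = √289 = 17
|P_2P_3| = √((8)² + (-15)²) = √289 = 17
|P_3P_1| = √((0)² + (30)²) = √900 = 30
Perimeter = 17 + 17 + 30 = 64.

64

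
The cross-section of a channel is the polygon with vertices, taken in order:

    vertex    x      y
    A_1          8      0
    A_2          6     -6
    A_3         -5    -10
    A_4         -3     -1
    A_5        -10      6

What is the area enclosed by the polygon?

Apply the shoelace (surveyor's) formula: 2A = Σ (x_i·y_{i+1} − x_{i+1}·y_i), indices taken mod 5.
Σ = (-48) + (-90) + (-25) + (-28) + (-48) = -239
Area = |Σ|/2 = 119.5.

119.5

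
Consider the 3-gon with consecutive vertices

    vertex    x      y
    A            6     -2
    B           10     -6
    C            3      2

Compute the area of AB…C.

Apply Gauss's area formula: 2A = Σ (x_i·y_{i+1} − x_{i+1}·y_i), indices taken mod 3.
Σ = (-16) + (38) + (-18) = 4
Area = |Σ|/2 = 2.

2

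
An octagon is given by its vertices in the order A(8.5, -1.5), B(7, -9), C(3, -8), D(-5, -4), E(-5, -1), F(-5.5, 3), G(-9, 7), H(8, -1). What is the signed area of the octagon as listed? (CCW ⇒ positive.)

-122.25

Apply Gauss's area formula: 2A = Σ (x_i·y_{i+1} − x_{i+1}·y_i), indices taken mod 8.
Σ = (-66) + (-29) + (-52) + (-15) + (-20.5) + (-11.5) + (-47) + (-3.5) = -244.5
Signed area = Σ/2 = -122.25 (negative ⇒ clockwise traversal).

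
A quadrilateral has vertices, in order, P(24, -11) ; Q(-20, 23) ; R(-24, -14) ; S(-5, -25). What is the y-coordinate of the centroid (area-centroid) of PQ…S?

-1214/261

Apply the surveyor's formula. First the cross-terms c_i = x_i·y_{i+1} − x_{i+1}·y_i:
  332, 832, 530, 655  ⇒  2A = 2349, A = 1174.5.
Then Σ (y_i + y_{i+1})·c_i = -32778, so ȳ = -32778 / (6·1174.5) = -1214/261.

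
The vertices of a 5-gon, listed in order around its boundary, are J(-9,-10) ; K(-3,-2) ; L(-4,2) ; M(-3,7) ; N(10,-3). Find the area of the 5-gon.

118

Cross-terms: -12, -14, -22, -61, -127  ⇒  Σ = -236
Area = |Σ|/2 = 118.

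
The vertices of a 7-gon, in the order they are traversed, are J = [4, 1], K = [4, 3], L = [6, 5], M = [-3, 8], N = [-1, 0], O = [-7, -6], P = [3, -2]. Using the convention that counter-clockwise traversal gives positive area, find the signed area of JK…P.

65

Apply the shoelace (surveyor's) formula: 2A = Σ (x_i·y_{i+1} − x_{i+1}·y_i), indices taken mod 7.
Σ = (8) + (2) + (63) + (8) + (6) + (32) + (11) = 130
Signed area = Σ/2 = 65 (positive ⇒ counter-clockwise traversal).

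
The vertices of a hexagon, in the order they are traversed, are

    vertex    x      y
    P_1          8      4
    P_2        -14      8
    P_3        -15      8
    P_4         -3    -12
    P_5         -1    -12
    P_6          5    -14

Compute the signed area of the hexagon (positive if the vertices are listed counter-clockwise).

281

Apply the shoelace (surveyor's) formula: 2A = Σ (x_i·y_{i+1} − x_{i+1}·y_i), indices taken mod 6.
P_1→P_2: (8)(8) − (-14)(4) = 120
P_2→P_3: (-14)(8) − (-15)(8) = 8
P_3→P_4: (-15)(-12) − (-3)(8) = 204
P_4→P_5: (-3)(-12) − (-1)(-12) = 24
P_5→P_6: (-1)(-14) − (5)(-12) = 74
P_6→P_1: (5)(4) − (8)(-14) = 132
Σ = 562
Signed area = Σ/2 = 281 (positive ⇒ counter-clockwise traversal).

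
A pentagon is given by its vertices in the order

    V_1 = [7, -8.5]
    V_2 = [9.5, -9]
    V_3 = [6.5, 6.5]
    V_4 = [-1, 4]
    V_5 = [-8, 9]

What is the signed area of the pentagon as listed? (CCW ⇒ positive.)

99.25

Apply the surveyor's formula: 2A = Σ (x_i·y_{i+1} − x_{i+1}·y_i), indices taken mod 5.
Σ = (17.75) + (120.25) + (32.5) + (23) + (5) = 198.5
Signed area = Σ/2 = 99.25 (positive ⇒ counter-clockwise traversal).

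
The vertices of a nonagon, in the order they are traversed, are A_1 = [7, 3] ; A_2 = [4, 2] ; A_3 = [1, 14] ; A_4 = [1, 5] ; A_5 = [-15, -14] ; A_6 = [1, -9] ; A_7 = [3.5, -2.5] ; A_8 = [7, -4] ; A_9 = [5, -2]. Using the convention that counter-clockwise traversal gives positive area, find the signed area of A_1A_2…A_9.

162.25

A_1→A_2: (7)(2) − (4)(3) = 2
A_2→A_3: (4)(14) − (1)(2) = 54
A_3→A_4: (1)(5) − (1)(14) = -9
A_4→A_5: (1)(-14) − (-15)(5) = 61
A_5→A_6: (-15)(-9) − (1)(-14) = 149
A_6→A_7: (1)(-2.5) − (3.5)(-9) = 29
A_7→A_8: (3.5)(-4) − (7)(-2.5) = 3.5
A_8→A_9: (7)(-2) − (5)(-4) = 6
A_9→A_1: (5)(3) − (7)(-2) = 29
Σ = 324.5
Signed area = Σ/2 = 162.25 (positive ⇒ counter-clockwise traversal).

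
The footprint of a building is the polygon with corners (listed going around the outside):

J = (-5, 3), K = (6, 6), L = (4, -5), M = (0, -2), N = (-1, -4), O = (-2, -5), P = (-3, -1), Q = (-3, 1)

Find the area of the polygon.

Σ = (-48) + (-54) + (-8) + (-2) + (-3) + (-13) + (-6) + (-4) = -138
Area = |Σ|/2 = 69.

69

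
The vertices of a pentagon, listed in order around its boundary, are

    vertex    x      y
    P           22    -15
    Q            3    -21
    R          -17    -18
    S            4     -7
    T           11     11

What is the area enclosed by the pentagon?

Σ = (-417) + (-411) + (191) + (121) + (-407) = -923
Area = |Σ|/2 = 461.5.

461.5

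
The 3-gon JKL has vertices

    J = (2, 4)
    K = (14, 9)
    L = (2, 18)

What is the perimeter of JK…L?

42

|JK| = √((12)² + (5)²) = √169 = 13
|KL| = √((-12)² + (9)²) = √225 = 15
|LJ| = √((0)² + (-14)²) = √196 = 14
Perimeter = 13 + 15 + 14 = 42.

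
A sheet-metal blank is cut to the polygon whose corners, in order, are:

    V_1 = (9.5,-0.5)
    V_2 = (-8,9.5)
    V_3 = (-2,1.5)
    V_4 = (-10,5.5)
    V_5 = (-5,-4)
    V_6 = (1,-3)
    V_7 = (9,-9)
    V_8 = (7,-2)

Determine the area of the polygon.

131.125

Apply the shoelace formula: 2A = Σ (x_i·y_{i+1} − x_{i+1}·y_i), indices taken mod 8.
V_1→V_2: (9.5)(9.5) − (-8)(-0.5) = 86.25
V_2→V_3: (-8)(1.5) − (-2)(9.5) = 7
V_3→V_4: (-2)(5.5) − (-10)(1.5) = 4
V_4→V_5: (-10)(-4) − (-5)(5.5) = 67.5
V_5→V_6: (-5)(-3) − (1)(-4) = 19
V_6→V_7: (1)(-9) − (9)(-3) = 18
V_7→V_8: (9)(-2) − (7)(-9) = 45
V_8→V_1: (7)(-0.5) − (9.5)(-2) = 15.5
Σ = 262.25
Area = |Σ|/2 = 131.125.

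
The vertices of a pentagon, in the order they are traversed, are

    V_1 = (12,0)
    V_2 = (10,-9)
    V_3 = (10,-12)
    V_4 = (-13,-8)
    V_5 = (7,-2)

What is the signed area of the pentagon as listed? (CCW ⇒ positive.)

-134

Apply the surveyor's formula: 2A = Σ (x_i·y_{i+1} − x_{i+1}·y_i), indices taken mod 5.
Σ = (-108) + (-30) + (-236) + (82) + (24) = -268
Signed area = Σ/2 = -134 (negative ⇒ clockwise traversal).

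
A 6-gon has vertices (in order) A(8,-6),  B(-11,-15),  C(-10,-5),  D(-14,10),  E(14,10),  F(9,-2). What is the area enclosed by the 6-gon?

443.5

Apply the shoelace formula: 2A = Σ (x_i·y_{i+1} − x_{i+1}·y_i), indices taken mod 6.
Σ = (-186) + (-95) + (-170) + (-280) + (-118) + (-38) = -887
Area = |Σ|/2 = 443.5.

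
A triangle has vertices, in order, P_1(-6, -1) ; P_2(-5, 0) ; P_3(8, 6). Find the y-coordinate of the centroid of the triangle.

5/3

Apply Gauss's area formula. First the cross-terms c_i = x_i·y_{i+1} − x_{i+1}·y_i:
  -5, -30, 28  ⇒  2A = -7, A = -3.5.
Then Σ (y_i + y_{i+1})·c_i = -35, so ȳ = -35 / (6·(-3.5)) = 5/3.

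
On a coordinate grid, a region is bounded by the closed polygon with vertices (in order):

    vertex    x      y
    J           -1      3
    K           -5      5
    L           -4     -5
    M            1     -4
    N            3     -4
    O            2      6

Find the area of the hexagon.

61

Apply Gauss's area formula: 2A = Σ (x_i·y_{i+1} − x_{i+1}·y_i), indices taken mod 6.
Σ = (10) + (45) + (21) + (8) + (26) + (12) = 122
Area = |Σ|/2 = 61.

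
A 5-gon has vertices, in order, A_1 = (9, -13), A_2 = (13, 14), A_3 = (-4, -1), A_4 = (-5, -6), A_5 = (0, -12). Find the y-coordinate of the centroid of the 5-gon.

Apply the shoelace formula. First the cross-terms c_i = x_i·y_{i+1} − x_{i+1}·y_i:
  295, 43, 19, 60, 108  ⇒  2A = 525, A = 262.5.
Then Σ (y_i + y_{i+1})·c_i = -3059, so ȳ = -3059 / (6·262.5) = -437/225.

-437/225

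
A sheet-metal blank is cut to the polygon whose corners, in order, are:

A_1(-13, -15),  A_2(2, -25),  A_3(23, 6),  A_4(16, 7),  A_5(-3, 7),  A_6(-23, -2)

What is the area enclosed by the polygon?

Apply the surveyor's formula: 2A = Σ (x_i·y_{i+1} − x_{i+1}·y_i), indices taken mod 6.
Cross-terms: 355, 587, 65, 133, 167, 319  ⇒  Σ = 1626
Area = |Σ|/2 = 813.

813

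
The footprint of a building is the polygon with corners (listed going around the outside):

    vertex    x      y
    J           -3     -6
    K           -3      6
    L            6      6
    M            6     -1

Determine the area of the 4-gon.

Cross-terms: -36, -54, -42, -39  ⇒  Σ = -171
Area = |Σ|/2 = 85.5.

85.5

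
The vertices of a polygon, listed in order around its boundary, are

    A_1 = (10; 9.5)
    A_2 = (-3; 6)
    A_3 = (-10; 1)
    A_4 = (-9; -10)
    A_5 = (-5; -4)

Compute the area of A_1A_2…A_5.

Cross-terms: 88.5, 57, 109, -14, -7.5  ⇒  Σ = 233
Area = |Σ|/2 = 116.5.

116.5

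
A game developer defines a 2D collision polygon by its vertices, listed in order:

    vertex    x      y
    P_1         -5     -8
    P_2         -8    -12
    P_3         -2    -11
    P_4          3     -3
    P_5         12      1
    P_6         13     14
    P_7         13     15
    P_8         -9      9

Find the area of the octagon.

Cross-terms: -4, 64, 39, 39, 155, 13, 252, 117  ⇒  Σ = 675
Area = |Σ|/2 = 337.5.

337.5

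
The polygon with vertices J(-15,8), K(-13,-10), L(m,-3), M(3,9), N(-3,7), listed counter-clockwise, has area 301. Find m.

9

Write out the shoelace sum; only the two edges meeting at L involve m:
2·Area = [((-13)·(-3) − m·(-10)) + (m·9 − 3·(-3))] + 383
       = 19·m + 431 = 602
⇒ m = 9.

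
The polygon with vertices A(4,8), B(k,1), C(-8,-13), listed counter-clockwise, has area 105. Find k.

-10

Write out the shoelace sum; only the two edges meeting at B involve k:
2·Area = [(4·1 − k·8) + (k·(-13) − (-8)·1)] + -12
       = -21·k + 0 = 210
⇒ k = -10.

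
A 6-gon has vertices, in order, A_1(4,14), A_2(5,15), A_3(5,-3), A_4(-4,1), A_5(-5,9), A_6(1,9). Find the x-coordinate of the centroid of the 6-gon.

102/107

Apply Gauss's area formula. First the cross-terms c_i = x_i·y_{i+1} − x_{i+1}·y_i:
  -10, -90, -7, -31, -54, -22  ⇒  2A = -214, A = -107.
Then Σ (x_i + x_{i+1})·c_i = -612, so x̄ = -612 / (6·(-107)) = 102/107.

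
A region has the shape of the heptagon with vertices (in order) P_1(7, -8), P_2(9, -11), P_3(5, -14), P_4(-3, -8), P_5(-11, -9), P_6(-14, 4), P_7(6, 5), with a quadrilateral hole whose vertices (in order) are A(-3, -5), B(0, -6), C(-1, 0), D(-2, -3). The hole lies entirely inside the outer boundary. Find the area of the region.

275

Outer boundary:
Apply the shoelace formula: 2A = Σ (x_i·y_{i+1} − x_{i+1}·y_i), indices taken mod 7.
Σ = (-5) + (-71) + (-82) + (-61) + (-170) + (-94) + (-83) = -566
Area = |Σ|/2 = 283.
Hole:
Apply Gauss's area formula: 2A = Σ (x_i·y_{i+1} − x_{i+1}·y_i), indices taken mod 4.
Σ = (18) + (-6) + (3) + (1) = 16
Area = |Σ|/2 = 8.
Net area = 283 − 8 = 275.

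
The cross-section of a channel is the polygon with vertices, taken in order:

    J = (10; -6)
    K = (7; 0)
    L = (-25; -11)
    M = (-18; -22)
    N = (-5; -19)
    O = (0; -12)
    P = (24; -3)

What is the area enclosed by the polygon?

391.5

Apply the surveyor's formula: 2A = Σ (x_i·y_{i+1} − x_{i+1}·y_i), indices taken mod 7.
Σ = (42) + (-77) + (352) + (232) + (60) + (288) + (-114) = 783
Area = |Σ|/2 = 391.5.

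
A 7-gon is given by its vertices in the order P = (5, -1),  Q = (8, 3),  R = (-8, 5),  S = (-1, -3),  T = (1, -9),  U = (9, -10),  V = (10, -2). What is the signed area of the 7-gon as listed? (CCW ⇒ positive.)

Apply the shoelace (surveyor's) formula: 2A = Σ (x_i·y_{i+1} − x_{i+1}·y_i), indices taken mod 7.
Σ = (23) + (64) + (29) + (12) + (71) + (82) + (0) = 281
Signed area = Σ/2 = 140.5 (positive ⇒ counter-clockwise traversal).

140.5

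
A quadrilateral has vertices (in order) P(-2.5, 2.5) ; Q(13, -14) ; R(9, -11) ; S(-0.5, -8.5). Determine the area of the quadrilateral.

Apply the shoelace (surveyor's) formula: 2A = Σ (x_i·y_{i+1} − x_{i+1}·y_i), indices taken mod 4.
Σ = (2.5) + (-17) + (-82) + (-22.5) = -119
Area = |Σ|/2 = 59.5.

59.5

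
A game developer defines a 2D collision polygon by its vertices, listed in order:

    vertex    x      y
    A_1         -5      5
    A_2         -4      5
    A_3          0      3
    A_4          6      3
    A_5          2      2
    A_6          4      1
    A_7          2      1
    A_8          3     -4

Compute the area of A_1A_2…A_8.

A_1→A_2: (-5)(5) − (-4)(5) = -5
A_2→A_3: (-4)(3) − (0)(5) = -12
A_3→A_4: (0)(3) − (6)(3) = -18
A_4→A_5: (6)(2) − (2)(3) = 6
A_5→A_6: (2)(1) − (4)(2) = -6
A_6→A_7: (4)(1) − (2)(1) = 2
A_7→A_8: (2)(-4) − (3)(1) = -11
A_8→A_1: (3)(5) − (-5)(-4) = -5
Σ = -49
Area = |Σ|/2 = 24.5.

24.5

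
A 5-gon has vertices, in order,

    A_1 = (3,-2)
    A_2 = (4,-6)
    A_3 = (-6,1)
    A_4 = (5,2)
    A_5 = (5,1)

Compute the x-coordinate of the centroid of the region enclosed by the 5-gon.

13/21

Apply the surveyor's formula. First the cross-terms c_i = x_i·y_{i+1} − x_{i+1}·y_i:
  -10, -32, -17, -5, -13  ⇒  2A = -77, A = -38.5.
Then Σ (x_i + x_{i+1})·c_i = -143, so x̄ = -143 / (6·(-38.5)) = 13/21.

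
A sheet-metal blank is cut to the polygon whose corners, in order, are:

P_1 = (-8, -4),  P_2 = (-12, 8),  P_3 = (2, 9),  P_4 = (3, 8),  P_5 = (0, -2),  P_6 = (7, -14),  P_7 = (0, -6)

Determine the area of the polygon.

164.5

Apply the surveyor's formula: 2A = Σ (x_i·y_{i+1} − x_{i+1}·y_i), indices taken mod 7.
Cross-terms: -112, -124, -11, -6, 14, -42, -48  ⇒  Σ = -329
Area = |Σ|/2 = 164.5.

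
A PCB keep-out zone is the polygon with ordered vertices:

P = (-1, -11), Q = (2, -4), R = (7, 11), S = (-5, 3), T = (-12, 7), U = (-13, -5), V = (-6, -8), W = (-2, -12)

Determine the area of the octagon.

222

Σ = (26) + (50) + (76) + (1) + (151) + (74) + (56) + (10) = 444
Area = |Σ|/2 = 222.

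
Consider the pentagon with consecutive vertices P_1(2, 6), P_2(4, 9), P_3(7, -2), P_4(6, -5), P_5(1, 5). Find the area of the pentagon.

Apply the surveyor's formula: 2A = Σ (x_i·y_{i+1} − x_{i+1}·y_i), indices taken mod 5.
Cross-terms: -6, -71, -23, 35, -4  ⇒  Σ = -69
Area = |Σ|/2 = 34.5.

34.5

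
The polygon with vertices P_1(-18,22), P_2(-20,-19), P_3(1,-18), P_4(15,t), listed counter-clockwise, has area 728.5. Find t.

The doubled signed area Σ (x_i y_{i+1} − x_{i+1} y_i) is linear in t.
With t=0 it equals 1761; the coefficient of t is 19 (from the two edges through P_4).
So 19·t + 1761 = 2·728.5 = 1457 ⇒ t = -16.

-16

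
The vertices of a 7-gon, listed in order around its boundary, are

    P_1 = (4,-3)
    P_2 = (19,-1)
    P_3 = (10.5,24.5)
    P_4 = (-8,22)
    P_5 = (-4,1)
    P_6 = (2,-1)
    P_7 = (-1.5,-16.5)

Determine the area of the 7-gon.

Σ = (53) + (476) + (427) + (80) + (2) + (-34.5) + (70.5) = 1074
Area = |Σ|/2 = 537.

537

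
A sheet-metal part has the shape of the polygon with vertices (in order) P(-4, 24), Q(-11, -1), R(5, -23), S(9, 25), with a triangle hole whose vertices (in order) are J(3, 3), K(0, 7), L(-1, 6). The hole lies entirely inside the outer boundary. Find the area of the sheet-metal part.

583.5

Outer boundary:
P→Q: (-4)(-1) − (-11)(24) = 268
Q→R: (-11)(-23) − (5)(-1) = 258
R→S: (5)(25) − (9)(-23) = 332
S→P: (9)(24) − (-4)(25) = 316
Σ = 1174
Area = |Σ|/2 = 587.
Hole:
J→K: (3)(7) − (0)(3) = 21
K→L: (0)(6) − (-1)(7) = 7
L→J: (-1)(3) − (3)(6) = -21
Σ = 7
Area = |Σ|/2 = 3.5.
Net area = 587 − 3.5 = 583.5.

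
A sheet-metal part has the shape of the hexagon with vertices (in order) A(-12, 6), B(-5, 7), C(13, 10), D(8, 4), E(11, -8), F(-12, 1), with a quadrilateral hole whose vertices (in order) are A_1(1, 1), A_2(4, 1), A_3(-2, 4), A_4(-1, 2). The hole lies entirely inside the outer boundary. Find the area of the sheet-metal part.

232

Outer boundary:
A→B: (-12)(7) − (-5)(6) = -54
B→C: (-5)(10) − (13)(7) = -141
C→D: (13)(4) − (8)(10) = -28
D→E: (8)(-8) − (11)(4) = -108
E→F: (11)(1) − (-12)(-8) = -85
F→A: (-12)(6) − (-12)(1) = -60
Σ = -476
Area = |Σ|/2 = 238.
Hole:
Apply the shoelace formula: 2A = Σ (x_i·y_{i+1} − x_{i+1}·y_i), indices taken mod 4.
Σ = (-3) + (18) + (0) + (-3) = 12
Area = |Σ|/2 = 6.
Net area = 238 − 6 = 232.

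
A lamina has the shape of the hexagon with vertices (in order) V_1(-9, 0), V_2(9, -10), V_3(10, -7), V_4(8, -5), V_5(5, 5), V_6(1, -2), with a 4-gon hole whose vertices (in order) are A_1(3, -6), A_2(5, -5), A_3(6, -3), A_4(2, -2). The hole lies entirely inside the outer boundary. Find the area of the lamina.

73.5

Outer boundary:
Apply the shoelace formula: 2A = Σ (x_i·y_{i+1} − x_{i+1}·y_i), indices taken mod 6.
Σ = (90) + (37) + (6) + (65) + (-15) + (-18) = 165
Area = |Σ|/2 = 82.5.
Hole:
Σ = (15) + (15) + (-6) + (-6) = 18
Area = |Σ|/2 = 9.
Net area = 82.5 − 9 = 73.5.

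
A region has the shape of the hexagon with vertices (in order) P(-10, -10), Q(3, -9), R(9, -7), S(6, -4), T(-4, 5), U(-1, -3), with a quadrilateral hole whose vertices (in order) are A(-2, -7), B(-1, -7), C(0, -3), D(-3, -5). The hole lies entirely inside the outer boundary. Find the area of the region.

92.5

Outer boundary:
Apply Gauss's area formula: 2A = Σ (x_i·y_{i+1} − x_{i+1}·y_i), indices taken mod 6.
Cross-terms: 120, 60, 6, 14, 17, -20  ⇒  Σ = 197
Area = |Σ|/2 = 98.5.
Hole:
Apply Gauss's area formula: 2A = Σ (x_i·y_{i+1} − x_{i+1}·y_i), indices taken mod 4.
Σ = (7) + (3) + (-9) + (11) = 12
Area = |Σ|/2 = 6.
Net area = 98.5 − 6 = 92.5.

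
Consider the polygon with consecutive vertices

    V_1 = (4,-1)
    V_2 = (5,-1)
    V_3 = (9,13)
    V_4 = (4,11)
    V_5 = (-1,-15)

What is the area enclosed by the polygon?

67

Apply the surveyor's formula: 2A = Σ (x_i·y_{i+1} − x_{i+1}·y_i), indices taken mod 5.
Σ = (1) + (74) + (47) + (-49) + (61) = 134
Area = |Σ|/2 = 67.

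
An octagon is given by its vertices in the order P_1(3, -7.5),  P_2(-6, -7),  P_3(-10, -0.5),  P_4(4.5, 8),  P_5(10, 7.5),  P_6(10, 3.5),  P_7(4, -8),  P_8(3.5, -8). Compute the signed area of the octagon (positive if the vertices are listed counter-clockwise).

Apply Gauss's area formula: 2A = Σ (x_i·y_{i+1} − x_{i+1}·y_i), indices taken mod 8.
Cross-terms: -66, -67, -77.75, -46.25, -40, -94, -4, -2.25  ⇒  Σ = -397.25
Signed area = Σ/2 = -198.625 (negative ⇒ clockwise traversal).

-198.625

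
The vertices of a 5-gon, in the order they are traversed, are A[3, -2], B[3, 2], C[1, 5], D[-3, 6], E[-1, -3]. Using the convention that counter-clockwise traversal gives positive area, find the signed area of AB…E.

A→B: (3)(2) − (3)(-2) = 12
B→C: (3)(5) − (1)(2) = 13
C→D: (1)(6) − (-3)(5) = 21
D→E: (-3)(-3) − (-1)(6) = 15
E→A: (-1)(-2) − (3)(-3) = 11
Σ = 72
Signed area = Σ/2 = 36 (positive ⇒ counter-clockwise traversal).

36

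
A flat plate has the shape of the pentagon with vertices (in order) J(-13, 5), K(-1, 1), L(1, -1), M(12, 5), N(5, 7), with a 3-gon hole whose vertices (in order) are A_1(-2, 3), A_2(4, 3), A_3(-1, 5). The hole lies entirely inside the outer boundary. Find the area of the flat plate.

86

Outer boundary:
Cross-terms: -8, 0, 17, 59, 116  ⇒  Σ = 184
Area = |Σ|/2 = 92.
Hole:
A_1→A_2: (-2)(3) − (4)(3) = -18
A_2→A_3: (4)(5) − (-1)(3) = 23
A_3→A_1: (-1)(3) − (-2)(5) = 7
Σ = 12
Area = |Σ|/2 = 6.
Net area = 92 − 6 = 86.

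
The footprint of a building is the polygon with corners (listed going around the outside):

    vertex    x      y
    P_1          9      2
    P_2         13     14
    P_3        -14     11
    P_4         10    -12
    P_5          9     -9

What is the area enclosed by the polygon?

307

Apply the shoelace formula: 2A = Σ (x_i·y_{i+1} − x_{i+1}·y_i), indices taken mod 5.
Σ = (100) + (339) + (58) + (18) + (99) = 614
Area = |Σ|/2 = 307.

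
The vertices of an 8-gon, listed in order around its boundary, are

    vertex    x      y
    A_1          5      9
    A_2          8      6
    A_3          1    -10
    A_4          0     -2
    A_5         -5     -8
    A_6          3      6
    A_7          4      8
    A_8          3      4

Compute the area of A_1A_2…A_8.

Apply the shoelace formula: 2A = Σ (x_i·y_{i+1} − x_{i+1}·y_i), indices taken mod 8.
A_1→A_2: (5)(6) − (8)(9) = -42
A_2→A_3: (8)(-10) − (1)(6) = -86
A_3→A_4: (1)(-2) − (0)(-10) = -2
A_4→A_5: (0)(-8) − (-5)(-2) = -10
A_5→A_6: (-5)(6) − (3)(-8) = -6
A_6→A_7: (3)(8) − (4)(6) = 0
A_7→A_8: (4)(4) − (3)(8) = -8
A_8→A_1: (3)(9) − (5)(4) = 7
Σ = -147
Area = |Σ|/2 = 73.5.

73.5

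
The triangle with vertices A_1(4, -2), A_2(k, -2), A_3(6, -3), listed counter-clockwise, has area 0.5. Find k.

The doubled signed area Σ (x_i y_{i+1} − x_{i+1} y_i) is linear in k.
With k=0 it equals 4; the coefficient of k is -1 (from the two edges through A_2).
So -1·k + 4 = 2·0.5 = 1 ⇒ k = 3.

3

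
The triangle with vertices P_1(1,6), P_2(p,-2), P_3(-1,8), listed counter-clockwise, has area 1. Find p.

10

The doubled signed area Σ (x_i y_{i+1} − x_{i+1} y_i) is linear in p.
With p=0 it equals -18; the coefficient of p is 2 (from the two edges through P_2).
So 2·p + -18 = 2·1 = 2 ⇒ p = 10.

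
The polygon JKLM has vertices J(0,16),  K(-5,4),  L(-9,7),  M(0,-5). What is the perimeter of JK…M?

54

|JK| = √((-5)² + (-12)²) = √169 = 13
|KL| = √((-4)² + (3)²) = √25 = 5
|LM| = √((9)² + (-12)²) = √225 = 15
|MJ| = √((0)² + (21)²) = √441 = 21
Perimeter = 13 + 5 + 15 + 21 = 54.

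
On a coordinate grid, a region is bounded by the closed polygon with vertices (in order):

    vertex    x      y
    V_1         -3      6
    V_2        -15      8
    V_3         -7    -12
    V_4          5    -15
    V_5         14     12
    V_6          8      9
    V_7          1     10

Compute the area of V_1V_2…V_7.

437

Σ = (66) + (236) + (165) + (270) + (30) + (71) + (36) = 874
Area = |Σ|/2 = 437.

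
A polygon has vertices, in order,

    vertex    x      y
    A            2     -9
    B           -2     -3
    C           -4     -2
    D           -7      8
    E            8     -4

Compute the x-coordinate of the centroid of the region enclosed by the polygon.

Apply the shoelace formula. First the cross-terms c_i = x_i·y_{i+1} − x_{i+1}·y_i:
  -24, -8, -46, -36, -64  ⇒  2A = -178, A = -89.
Then Σ (x_i + x_{i+1})·c_i = -122, so x̄ = -122 / (6·(-89)) = 61/267.

61/267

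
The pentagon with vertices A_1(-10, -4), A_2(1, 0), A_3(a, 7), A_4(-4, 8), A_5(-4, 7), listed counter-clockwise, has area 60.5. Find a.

Write out the shoelace sum; only the two edges meeting at A_3 involve a:
2·Area = [(1·7 − a·0) + (a·8 − (-4)·7)] + 94
       = 8·a + 129 = 121
⇒ a = -1.

-1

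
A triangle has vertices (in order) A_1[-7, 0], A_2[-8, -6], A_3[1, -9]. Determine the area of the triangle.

28.5

Cross-terms: 42, 78, -63  ⇒  Σ = 57
Area = |Σ|/2 = 28.5.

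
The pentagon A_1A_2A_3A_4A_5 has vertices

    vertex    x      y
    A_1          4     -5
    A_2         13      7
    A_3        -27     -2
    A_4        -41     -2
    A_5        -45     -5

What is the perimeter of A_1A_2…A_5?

|A_1A_2| = √((9)² + (12)²) = √225 = 15
|A_2A_3| = √((-40)² + (-9)²) = √1681 = 41
|A_3A_4| = √((-14)² + (0)²) = √196 = 14
|A_4A_5| = √((-4)² + (-3)²) = √25 = 5
|A_5A_1| = √((49)² + (0)²) = √2401 = 49
Perimeter = 15 + 41 + 14 + 5 + 49 = 124.

124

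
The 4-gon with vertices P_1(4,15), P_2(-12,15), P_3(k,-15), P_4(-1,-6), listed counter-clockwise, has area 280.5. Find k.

-7

The doubled signed area Σ (x_i y_{i+1} − x_{i+1} y_i) is linear in k.
With k=0 it equals 414; the coefficient of k is -21 (from the two edges through P_3).
So -21·k + 414 = 2·280.5 = 561 ⇒ k = -7.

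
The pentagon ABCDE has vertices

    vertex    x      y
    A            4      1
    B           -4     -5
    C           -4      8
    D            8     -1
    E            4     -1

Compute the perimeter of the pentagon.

44

|AB| = √((-8)² + (-6)²) = √100 = 10
|BC| = √((0)² + (13)²) = √169 = 13
|CD| = √((12)² + (-9)²) = √225 = 15
|DE| = √((-4)² + (0)²) = √16 = 4
|EA| = √((0)² + (2)²) = √4 = 2
Perimeter = 10 + 13 + 15 + 4 + 2 = 44.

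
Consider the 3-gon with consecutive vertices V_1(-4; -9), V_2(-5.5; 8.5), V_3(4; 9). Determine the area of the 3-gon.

V_1→V_2: (-4)(8.5) − (-5.5)(-9) = -83.5
V_2→V_3: (-5.5)(9) − (4)(8.5) = -83.5
V_3→V_1: (4)(-9) − (-4)(9) = 0
Σ = -167
Area = |Σ|/2 = 83.5.

83.5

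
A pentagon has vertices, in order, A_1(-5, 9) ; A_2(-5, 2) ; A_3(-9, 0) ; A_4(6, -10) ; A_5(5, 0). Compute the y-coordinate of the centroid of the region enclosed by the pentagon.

Apply the shoelace (surveyor's) formula. First the cross-terms c_i = x_i·y_{i+1} − x_{i+1}·y_i:
  35, 18, 90, 50, 45  ⇒  2A = 238, A = 119.
Then Σ (y_i + y_{i+1})·c_i = -574, so ȳ = -574 / (6·119) = -41/51.

-41/51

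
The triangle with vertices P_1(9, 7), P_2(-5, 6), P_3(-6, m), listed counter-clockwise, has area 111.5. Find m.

-10

Write out the shoelace sum; only the two edges meeting at P_3 involve m:
2·Area = [((-5)·m − (-6)·6) + ((-6)·7 − 9·m)] + 89
       = -14·m + 83 = 223
⇒ m = -10.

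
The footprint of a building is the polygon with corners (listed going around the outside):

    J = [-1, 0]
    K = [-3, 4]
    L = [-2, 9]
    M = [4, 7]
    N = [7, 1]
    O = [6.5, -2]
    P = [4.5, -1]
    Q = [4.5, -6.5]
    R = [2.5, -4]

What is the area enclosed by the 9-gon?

Apply the shoelace formula: 2A = Σ (x_i·y_{i+1} − x_{i+1}·y_i), indices taken mod 9.
Σ = (-4) + (-19) + (-50) + (-45) + (-20.5) + (2.5) + (-24.75) + (-1.75) + (-4) = -166.5
Area = |Σ|/2 = 83.25.

83.25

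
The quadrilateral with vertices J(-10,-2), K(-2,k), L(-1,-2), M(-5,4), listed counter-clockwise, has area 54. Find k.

-8

The doubled signed area Σ (x_i y_{i+1} − x_{i+1} y_i) is linear in k.
With k=0 it equals 36; the coefficient of k is -9 (from the two edges through K).
So -9·k + 36 = 2·54 = 108 ⇒ k = -8.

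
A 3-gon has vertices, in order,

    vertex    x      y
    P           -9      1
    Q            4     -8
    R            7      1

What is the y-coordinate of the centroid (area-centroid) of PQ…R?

Apply the shoelace formula. First the cross-terms c_i = x_i·y_{i+1} − x_{i+1}·y_i:
  68, 60, 16  ⇒  2A = 144, A = 72.
Then Σ (y_i + y_{i+1})·c_i = -864, so ȳ = -864 / (6·72) = -2.

-2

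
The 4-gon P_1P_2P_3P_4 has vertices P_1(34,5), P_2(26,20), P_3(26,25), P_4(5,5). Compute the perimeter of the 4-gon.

|P_1P_2| = √((-8)² + (15)²) = √289 = 17
|P_2P_3| = √((0)² + (5)²) = √25 = 5
|P_3P_4| = √((-21)² + (-20)²) = √841 = 29
|P_4P_1| = √((29)² + (0)²) = √841 = 29
Perimeter = 17 + 5 + 29 + 29 = 80.

80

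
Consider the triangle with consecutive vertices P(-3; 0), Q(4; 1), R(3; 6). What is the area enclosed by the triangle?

Apply Gauss's area formula: 2A = Σ (x_i·y_{i+1} − x_{i+1}·y_i), indices taken mod 3.
Cross-terms: -3, 21, 18  ⇒  Σ = 36
Area = |Σ|/2 = 18.

18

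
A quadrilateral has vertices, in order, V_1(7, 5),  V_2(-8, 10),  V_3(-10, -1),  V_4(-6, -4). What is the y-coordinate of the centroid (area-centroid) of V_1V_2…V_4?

49/15

Apply the shoelace (surveyor's) formula. First the cross-terms c_i = x_i·y_{i+1} − x_{i+1}·y_i:
  110, 108, 34, -2  ⇒  2A = 250, A = 125.
Then Σ (y_i + y_{i+1})·c_i = 2450, so ȳ = 2450 / (6·125) = 49/15.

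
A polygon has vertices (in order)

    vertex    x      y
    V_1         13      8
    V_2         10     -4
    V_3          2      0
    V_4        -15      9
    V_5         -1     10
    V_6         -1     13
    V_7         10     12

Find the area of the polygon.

Apply the shoelace (surveyor's) formula: 2A = Σ (x_i·y_{i+1} − x_{i+1}·y_i), indices taken mod 7.
Σ = (-132) + (8) + (18) + (-141) + (-3) + (-142) + (-76) = -468
Area = |Σ|/2 = 234.

234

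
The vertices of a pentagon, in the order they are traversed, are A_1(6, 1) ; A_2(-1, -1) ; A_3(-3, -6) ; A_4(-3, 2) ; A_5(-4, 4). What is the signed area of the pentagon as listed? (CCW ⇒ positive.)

Cross-terms: -5, 3, -24, -4, -28  ⇒  Σ = -58
Signed area = Σ/2 = -29 (negative ⇒ clockwise traversal).

-29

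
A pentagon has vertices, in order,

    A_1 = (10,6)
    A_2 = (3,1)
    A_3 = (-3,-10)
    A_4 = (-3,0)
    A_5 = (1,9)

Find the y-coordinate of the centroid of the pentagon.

Apply Gauss's area formula. First the cross-terms c_i = x_i·y_{i+1} − x_{i+1}·y_i:
  -8, -27, -30, -27, -84  ⇒  2A = -176, A = -88.
Then Σ (y_i + y_{i+1})·c_i = -1016, so ȳ = -1016 / (6·(-88)) = 127/66.

127/66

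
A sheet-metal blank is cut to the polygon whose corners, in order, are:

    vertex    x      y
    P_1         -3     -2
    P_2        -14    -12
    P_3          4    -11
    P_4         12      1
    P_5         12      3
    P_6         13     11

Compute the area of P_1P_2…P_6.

235

Cross-terms: 8, 202, 136, 24, 93, 7  ⇒  Σ = 470
Area = |Σ|/2 = 235.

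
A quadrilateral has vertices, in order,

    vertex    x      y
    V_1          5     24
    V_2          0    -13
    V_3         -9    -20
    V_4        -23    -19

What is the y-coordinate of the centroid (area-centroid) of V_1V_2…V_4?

-1011/232

Apply Gauss's area formula. First the cross-terms c_i = x_i·y_{i+1} − x_{i+1}·y_i:
  -65, -117, -289, -457  ⇒  2A = -928, A = -464.
Then Σ (y_i + y_{i+1})·c_i = 12132, so ȳ = 12132 / (6·(-464)) = -1011/232.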